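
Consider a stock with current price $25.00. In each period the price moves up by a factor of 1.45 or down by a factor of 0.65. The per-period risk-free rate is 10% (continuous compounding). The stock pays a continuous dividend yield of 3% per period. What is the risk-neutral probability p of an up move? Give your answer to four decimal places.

Per-period risk-free factor R = e^0.1 = 1.1052; dividend-adjusted growth = e^(0.1−0.03) = 1.0725.
Risk-neutral probability p = (1.0725 − 0.65)/(1.45 − 0.65) = 0.4225/0.8000 = 0.5281

p = 0.5281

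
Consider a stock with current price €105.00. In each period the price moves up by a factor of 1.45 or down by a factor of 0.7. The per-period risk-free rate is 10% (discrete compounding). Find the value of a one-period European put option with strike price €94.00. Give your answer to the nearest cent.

€8.70

Risk-neutral probability p = (1 + 0.1 − 0.7)/(1.45 − 0.7) = 0.4000/0.7500 = 0.5333
Terminal stock prices: S_u = 152.2, S_d = 73.5
Terminal payoffs (K − S): max(-58.25, 0) = 0, max(20.5, 0) = 20.5
Node 0 (S = 105): V_0 = 1/1.1·[0.5333·0.0000 + 0.4667·20.5000] = 8.6970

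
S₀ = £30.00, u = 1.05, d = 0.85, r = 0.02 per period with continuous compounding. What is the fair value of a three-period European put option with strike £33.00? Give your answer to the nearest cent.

£2.08

Risk-neutral probability p = (e^0.02 − 0.85)/(1.05 − 0.85) = 0.1702/0.2000 = 0.8510
Terminal stock prices: S_uuu = 34.73, S_uud = 28.11, S_udd = 22.76, S_ddd = 18.42
Terminal payoffs (K − S): max(-1.729, 0) = 0, max(4.886, 0) = 4.886, max(10.24, 0) = 10.24, max(14.58, 0) = 14.58
Node uu (S = 33.08): V_uu = e^(−0.02)·[0.8510·0.0000 + 0.1490·4.8862] = 0.7136
Node ud (S = 26.77): V_ud = e^(−0.02)·[0.8510·4.8862 + 0.1490·10.2413] = 5.5716
Node dd (S = 21.67): V_dd = e^(−0.02)·[0.8510·10.2413 + 0.1490·14.5763] = 10.6716
Node u (S = 31.5): V_u = e^(−0.02)·[0.8510·0.7136 + 0.1490·5.5716] = 1.4089
Node d (S = 25.5): V_d = e^(−0.02)·[0.8510·5.5716 + 0.1490·10.6716] = 6.2061
Node 0 (S = 30): V_0 = e^(−0.02)·[0.8510·1.4089 + 0.1490·6.2061] = 2.0816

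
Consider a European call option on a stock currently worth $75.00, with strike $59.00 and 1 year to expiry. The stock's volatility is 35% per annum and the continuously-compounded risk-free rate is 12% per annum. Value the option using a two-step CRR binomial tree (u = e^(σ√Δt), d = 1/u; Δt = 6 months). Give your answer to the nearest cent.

CRR parameters: u = e^(σ√Δt) = e^(0.35·√0.5) = 1.2808, d = 1/u = 0.7808
Per-period rate: rΔt = 0.12·0.5 = 0.06, so R = e^0.06 = 1.0618
Risk-neutral probability p = (e^0.06 − 0.7808)/(1.2808 − 0.7808) = 0.2811/0.5000 = 0.5621
Terminal stock prices: S_uu = 123, S_ud = 75, S_dd = 45.72
Terminal payoffs (S − K): max(64.03, 0) = 64.03, max(16, 0) = 16, max(-13.28, 0) = 0
Node u (S = 96.06): V_u = e^(−0.06)·[0.5621·64.0343 + 0.4379·16.0000] = 40.4961
Node d (S = 58.56): V_d = e^(−0.06)·[0.5621·16.0000 + 0.4379·0.0000] = 8.4699
Node 0 (S = 75): V_0 = e^(−0.06)·[0.5621·40.4961 + 0.4379·8.4699] = 24.9304

$24.93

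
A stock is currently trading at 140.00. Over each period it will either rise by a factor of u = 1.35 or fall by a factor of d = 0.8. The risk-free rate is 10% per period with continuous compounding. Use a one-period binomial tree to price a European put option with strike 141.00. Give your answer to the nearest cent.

Risk-neutral probability p = (e^0.1 − 0.8)/(1.35 − 0.8) = 0.3052/0.5500 = 0.5549
Terminal stock prices: S_u = 189, S_d = 112
Terminal payoffs (K − S): max(-48, 0) = 0, max(29, 0) = 29
Node 0 (S = 140): V_0 = e^(−0.1)·[0.5549·0.0000 + 0.4451·29.0000] = 11.6807

11.68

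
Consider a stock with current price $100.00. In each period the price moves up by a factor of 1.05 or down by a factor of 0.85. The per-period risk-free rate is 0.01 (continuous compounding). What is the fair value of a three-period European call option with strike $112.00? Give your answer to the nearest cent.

Risk-neutral probability p = (e^0.01 − 0.85)/(1.05 − 0.85) = 0.1601/0.2000 = 0.8003
Terminal stock prices: S_uuu = 115.8, S_uud = 93.71, S_udd = 75.86, S_ddd = 61.41
Terminal payoffs (S − K): max(3.763, 0) = 3.763, max(-18.29, 0) = 0, max(-36.14, 0) = 0, max(-50.59, 0) = 0
Node uu (S = 110.2): V_uu = e^(−0.01)·[0.8003·3.7625 + 0.1997·0.0000] = 2.9810
Node ud (S = 89.25): V_ud = e^(−0.01)·[0.8003·0.0000 + 0.1997·0.0000] = 0.0000
Node dd (S = 72.25): V_dd = e^(−0.01)·[0.8003·0.0000 + 0.1997·0.0000] = 0.0000
Node u (S = 105): V_u = e^(−0.01)·[0.8003·2.9810 + 0.1997·0.0000] = 2.3618
Node d (S = 85): V_d = e^(−0.01)·[0.8003·0.0000 + 0.1997·0.0000] = 0.0000
Node 0 (S = 100): V_0 = e^(−0.01)·[0.8003·2.3618 + 0.1997·0.0000] = 1.8712

$1.87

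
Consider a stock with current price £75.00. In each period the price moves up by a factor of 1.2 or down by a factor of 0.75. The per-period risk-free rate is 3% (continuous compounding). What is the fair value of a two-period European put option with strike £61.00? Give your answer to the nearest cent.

Risk-neutral probability p = (e^0.03 − 0.75)/(1.2 − 0.75) = 0.2805/0.4500 = 0.6232
Terminal stock prices: S_uu = 108, S_ud = 67.5, S_dd = 42.19
Terminal payoffs (K − S): max(-47, 0) = 0, max(-6.5, 0) = 0, max(18.81, 0) = 18.81
Node u (S = 90): V_u = e^(−0.03)·[0.6232·0.0000 + 0.3768·0.0000] = 0.0000
Node d (S = 56.25): V_d = e^(−0.03)·[0.6232·0.0000 + 0.3768·18.8125] = 6.8785
Node 0 (S = 75): V_0 = e^(−0.03)·[0.6232·0.0000 + 0.3768·6.8785] = 2.5150

£2.51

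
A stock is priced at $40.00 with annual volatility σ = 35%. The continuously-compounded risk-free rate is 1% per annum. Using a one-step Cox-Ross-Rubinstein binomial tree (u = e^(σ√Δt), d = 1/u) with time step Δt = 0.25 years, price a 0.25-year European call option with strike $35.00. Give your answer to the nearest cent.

$5.85

CRR parameters: u = e^(σ√Δt) = e^(0.35·√0.25) = 1.1912, d = 1/u = 0.8395
Per-period rate: rΔt = 0.01·0.25 = 0.0025, so R = e^0.0025 = 1.0025
Risk-neutral probability p = (e^0.0025 − 0.8395)/(1.1912 − 0.8395) = 0.1630/0.3518 = 0.4635
Terminal stock prices: S_u = 47.65, S_d = 33.58
Terminal payoffs (S − K): max(12.65, 0) = 12.65, max(-1.422, 0) = 0
Node 0 (S = 40): V_0 = e^(−0.0025)·[0.4635·12.6498 + 0.5365·0.0000] = 5.8483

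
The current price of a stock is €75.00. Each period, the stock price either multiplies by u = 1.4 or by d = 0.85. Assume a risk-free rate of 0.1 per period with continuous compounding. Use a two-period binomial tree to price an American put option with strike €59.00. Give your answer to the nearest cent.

Risk-neutral probability p = (e^0.1 − 0.85)/(1.4 − 0.85) = 0.2552/0.5500 = 0.4639
Terminal stock prices: S_uu = 147, S_ud = 89.25, S_dd = 54.19
Terminal payoffs (K − S): max(-88, 0) = 0, max(-30.25, 0) = 0, max(4.813, 0) = 4.813
Node u (S = 105): continuation = e^(−0.1)·[0.4639·0.0000 + 0.5361·0.0000] = 0.0000; exercise value = 0.0000 ≤ continuation, so V_u = 0.0000
Node d (S = 63.75): continuation = e^(−0.1)·[0.4639·0.0000 + 0.5361·4.8125] = 2.3343; exercise value = 0.0000 ≤ continuation, so V_d = 2.3343
Node 0 (S = 75): continuation = e^(−0.1)·[0.4639·0.0000 + 0.5361·2.3343] = 1.1322; exercise value = 0.0000 ≤ continuation, so V_0 = 1.1322

€1.13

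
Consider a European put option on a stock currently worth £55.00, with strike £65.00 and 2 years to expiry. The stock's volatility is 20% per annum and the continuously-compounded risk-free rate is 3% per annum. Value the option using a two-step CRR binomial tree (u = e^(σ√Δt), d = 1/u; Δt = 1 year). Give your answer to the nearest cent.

CRR parameters: u = e^(σ√Δt) = e^(0.2·√1) = 1.2214, d = 1/u = 0.8187
Per-period rate: rΔt = 0.03·1 = 0.03, so R = e^0.03 = 1.0305
Risk-neutral probability p = (e^0.03 − 0.8187)/(1.2214 − 0.8187) = 0.2117/0.4027 = 0.5258
Terminal stock prices: S_uu = 82.05, S_ud = 55, S_dd = 36.87
Terminal payoffs (K − S): max(-17.05, 0) = 0, max(10, 0) = 10, max(28.13, 0) = 28.13
Node u (S = 67.18): V_u = e^(−0.03)·[0.5258·0.0000 + 0.4742·10.0000] = 4.6019
Node d (S = 45.03): V_d = e^(−0.03)·[0.5258·10.0000 + 0.4742·28.1324] = 18.0488
Node 0 (S = 55): V_0 = e^(−0.03)·[0.5258·4.6019 + 0.4742·18.0488] = 10.6540

£10.65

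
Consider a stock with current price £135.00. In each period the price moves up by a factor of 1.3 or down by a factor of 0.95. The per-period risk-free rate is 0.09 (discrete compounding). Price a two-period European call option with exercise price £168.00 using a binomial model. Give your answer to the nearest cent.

£8.10

Risk-neutral probability p = (1 + 0.09 − 0.95)/(1.3 − 0.95) = 0.1400/0.3500 = 0.4000
Terminal stock prices: S_uu = 228.2, S_ud = 166.7, S_dd = 121.8
Terminal payoffs (S − K): max(60.15, 0) = 60.15, max(-1.275, 0) = 0, max(-46.16, 0) = 0
Node u (S = 175.5): V_u = 1/1.09·[0.4000·60.1500 + 0.6000·0.0000] = 22.0734
Node d (S = 128.2): V_d = 1/1.09·[0.4000·0.0000 + 0.6000·0.0000] = 0.0000
Node 0 (S = 135): V_0 = 1/1.09·[0.4000·22.0734 + 0.6000·0.0000] = 8.1003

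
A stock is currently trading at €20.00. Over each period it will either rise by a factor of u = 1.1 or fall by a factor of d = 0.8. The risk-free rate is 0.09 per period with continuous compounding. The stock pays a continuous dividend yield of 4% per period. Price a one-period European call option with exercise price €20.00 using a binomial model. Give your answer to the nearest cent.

€1.53

Per-period risk-free factor R = e^0.09 = 1.0942; dividend-adjusted growth = e^(0.09−0.04) = 1.0513.
Risk-neutral probability p = (1.0513 − 0.8)/(1.1 − 0.8) = 0.2513/0.3000 = 0.8376
Terminal stock prices: S_u = 22, S_d = 16
Terminal payoffs (S − K): max(2, 0) = 2, max(-4, 0) = 0
Node 0 (S = 20): V_0 = e^(−0.09)·[0.8376·2.0000 + 0.1624·0.0000] = 1.5310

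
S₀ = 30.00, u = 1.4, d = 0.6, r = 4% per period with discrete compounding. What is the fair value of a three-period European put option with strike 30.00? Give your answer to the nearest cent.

6.33

Risk-neutral probability p = (1 + 0.04 − 0.6)/(1.4 − 0.6) = 0.4400/0.8000 = 0.5500
Terminal stock prices: S_uuu = 82.32, S_uud = 35.28, S_udd = 15.12, S_ddd = 6.48
Terminal payoffs (K − S): max(-52.32, 0) = 0, max(-5.28, 0) = 0, max(14.88, 0) = 14.88, max(23.52, 0) = 23.52
Node uu (S = 58.8): V_uu = 1/1.04·[0.5500·0.0000 + 0.4500·0.0000] = 0.0000
Node ud (S = 25.2): V_ud = 1/1.04·[0.5500·0.0000 + 0.4500·14.8800] = 6.4385
Node dd (S = 10.8): V_dd = 1/1.04·[0.5500·14.8800 + 0.4500·23.5200] = 18.0462
Node u (S = 42): V_u = 1/1.04·[0.5500·0.0000 + 0.4500·6.4385] = 2.7859
Node d (S = 18): V_d = 1/1.04·[0.5500·6.4385 + 0.4500·18.0462] = 11.2134
Node 0 (S = 30): V_0 = 1/1.04·[0.5500·2.7859 + 0.4500·11.2134] = 6.3252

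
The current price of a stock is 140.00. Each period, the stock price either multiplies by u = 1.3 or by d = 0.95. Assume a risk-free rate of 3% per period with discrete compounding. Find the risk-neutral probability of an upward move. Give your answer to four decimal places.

Risk-neutral probability p = (1 + 0.03 − 0.95)/(1.3 − 0.95) = 0.0800/0.3500 = 0.2286

p = 0.2286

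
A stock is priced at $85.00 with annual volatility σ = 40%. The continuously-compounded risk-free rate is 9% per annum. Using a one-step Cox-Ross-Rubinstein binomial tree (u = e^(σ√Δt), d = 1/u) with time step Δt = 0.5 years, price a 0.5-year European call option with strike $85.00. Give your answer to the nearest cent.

$13.55

CRR parameters: u = e^(σ√Δt) = e^(0.4·√0.5) = 1.3269, d = 1/u = 0.7536
Per-period rate: rΔt = 0.09·0.5 = 0.045, so R = e^0.045 = 1.0460
Risk-neutral probability p = (e^0.045 − 0.7536)/(1.3269 − 0.7536) = 0.2924/0.5733 = 0.5100
Terminal stock prices: S_u = 112.8, S_d = 64.06
Terminal payoffs (S − K): max(27.79, 0) = 27.79, max(-20.94, 0) = 0
Node 0 (S = 85): V_0 = e^(−0.045)·[0.5100·27.7862 + 0.4900·0.0000] = 13.5487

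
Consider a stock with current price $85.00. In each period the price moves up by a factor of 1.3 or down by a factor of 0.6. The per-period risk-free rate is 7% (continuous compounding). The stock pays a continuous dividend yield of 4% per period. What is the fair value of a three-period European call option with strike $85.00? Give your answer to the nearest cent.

Per-period risk-free factor R = e^0.07 = 1.0725; dividend-adjusted growth = e^(0.07−0.04) = 1.0305.
Risk-neutral probability p = (1.0305 − 0.6)/(1.3 − 0.6) = 0.4305/0.7000 = 0.6149
Terminal stock prices: S_uuu = 186.7, S_uud = 86.19, S_udd = 39.78, S_ddd = 18.36
Terminal payoffs (S − K): max(101.7, 0) = 101.7, max(1.19, 0) = 1.19, max(-45.22, 0) = 0, max(-66.64, 0) = 0
Node uu (S = 143.7): V_uu = e^(−0.07)·[0.6149·101.7450 + 0.3851·1.1900] = 58.7639
Node ud (S = 66.3): V_ud = e^(−0.07)·[0.6149·1.1900 + 0.3851·0.0000] = 0.6823
Node dd (S = 30.6): V_dd = e^(−0.07)·[0.6149·0.0000 + 0.3851·0.0000] = 0.0000
Node u (S = 110.5): V_u = e^(−0.07)·[0.6149·58.7639 + 0.3851·0.6823] = 33.9379
Node d (S = 51): V_d = e^(−0.07)·[0.6149·0.6823 + 0.3851·0.0000] = 0.3912
Node 0 (S = 85): V_0 = e^(−0.07)·[0.6149·33.9379 + 0.3851·0.3912] = 19.5992

$19.60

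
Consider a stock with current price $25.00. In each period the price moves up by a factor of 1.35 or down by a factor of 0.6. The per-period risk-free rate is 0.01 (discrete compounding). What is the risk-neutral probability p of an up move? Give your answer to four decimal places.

Risk-neutral probability p = (1 + 0.01 − 0.6)/(1.35 − 0.6) = 0.4100/0.7500 = 0.5467

p = 0.5467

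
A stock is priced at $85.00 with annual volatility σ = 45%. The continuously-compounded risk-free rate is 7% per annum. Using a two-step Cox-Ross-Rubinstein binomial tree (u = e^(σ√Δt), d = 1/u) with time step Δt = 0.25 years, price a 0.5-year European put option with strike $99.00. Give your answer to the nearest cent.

$18.32

CRR parameters: u = e^(σ√Δt) = e^(0.45·√0.25) = 1.2523, d = 1/u = 0.7985
Per-period rate: rΔt = 0.07·0.25 = 0.0175, so R = e^0.0175 = 1.0177
Risk-neutral probability p = (e^0.0175 − 0.7985)/(1.2523 − 0.7985) = 0.2191/0.4538 = 0.4829
Terminal stock prices: S_uu = 133.3, S_ud = 85, S_dd = 54.2
Terminal payoffs (K − S): max(-34.31, 0) = 0, max(14, 0) = 14, max(44.8, 0) = 44.8
Node u (S = 106.4): V_u = e^(−0.0175)·[0.4829·0.0000 + 0.5171·14.0000] = 7.1140
Node d (S = 67.87): V_d = e^(−0.0175)·[0.4829·14.0000 + 0.5171·44.8016] = 29.4087
Node 0 (S = 85): V_0 = e^(−0.0175)·[0.4829·7.1140 + 0.5171·29.4087] = 18.3194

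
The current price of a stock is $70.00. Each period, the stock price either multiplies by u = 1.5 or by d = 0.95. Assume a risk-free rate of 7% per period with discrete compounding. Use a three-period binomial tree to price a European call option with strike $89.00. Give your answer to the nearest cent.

$8.66

Risk-neutral probability p = (1 + 0.07 − 0.95)/(1.5 − 0.95) = 0.1200/0.5500 = 0.2182
Terminal stock prices: S_uuu = 236.2, S_uud = 149.6, S_udd = 94.76, S_ddd = 60.02
Terminal payoffs (S − K): max(147.2, 0) = 147.2, max(60.62, 0) = 60.62, max(5.763, 0) = 5.763, max(-28.98, 0) = 0
Node uu (S = 157.5): V_uu = 1/1.07·[0.2182·147.2500 + 0.7818·60.6250] = 74.3224
Node ud (S = 99.75): V_ud = 1/1.07·[0.2182·60.6250 + 0.7818·5.7625] = 16.5724
Node dd (S = 63.17): V_dd = 1/1.07·[0.2182·5.7625 + 0.7818·0.0000] = 1.1750
Node u (S = 105): V_u = 1/1.07·[0.2182·74.3224 + 0.7818·16.5724] = 27.2640
Node d (S = 66.5): V_d = 1/1.07·[0.2182·16.5724 + 0.7818·1.1750] = 4.2378
Node 0 (S = 70): V_0 = 1/1.07·[0.2182·27.2640 + 0.7818·4.2378] = 8.6558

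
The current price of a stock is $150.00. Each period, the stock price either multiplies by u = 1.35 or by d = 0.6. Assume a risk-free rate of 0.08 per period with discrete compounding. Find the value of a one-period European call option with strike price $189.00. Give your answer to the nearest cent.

$8.00

Risk-neutral probability p = (1 + 0.08 − 0.6)/(1.35 − 0.6) = 0.4800/0.7500 = 0.6400
Terminal stock prices: S_u = 202.5, S_d = 90
Terminal payoffs (S − K): max(13.5, 0) = 13.5, max(-99, 0) = 0
Node 0 (S = 150): V_0 = 1/1.08·[0.6400·13.5000 + 0.3600·0.0000] = 8.0000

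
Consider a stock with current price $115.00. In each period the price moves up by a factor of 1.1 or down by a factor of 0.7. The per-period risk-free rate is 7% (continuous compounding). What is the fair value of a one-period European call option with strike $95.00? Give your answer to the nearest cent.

$27.35

Risk-neutral probability p = (e^0.07 − 0.7)/(1.1 − 0.7) = 0.3725/0.4000 = 0.9313
Terminal stock prices: S_u = 126.5, S_d = 80.5
Terminal payoffs (S − K): max(31.5, 0) = 31.5, max(-14.5, 0) = 0
Node 0 (S = 115): V_0 = e^(−0.07)·[0.9313·31.5000 + 0.0687·0.0000] = 27.3518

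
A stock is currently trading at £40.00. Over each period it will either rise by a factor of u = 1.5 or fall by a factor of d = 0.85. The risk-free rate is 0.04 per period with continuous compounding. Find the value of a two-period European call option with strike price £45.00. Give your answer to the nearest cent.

£5.88

Risk-neutral probability p = (e^0.04 − 0.85)/(1.5 − 0.85) = 0.1908/0.6500 = 0.2936
Terminal stock prices: S_uu = 90, S_ud = 51, S_dd = 28.9
Terminal payoffs (S − K): max(45, 0) = 45, max(6, 0) = 6, max(-16.1, 0) = 0
Node u (S = 60): V_u = e^(−0.04)·[0.2936·45.0000 + 0.7064·6.0000] = 16.7645
Node d (S = 34): V_d = e^(−0.04)·[0.2936·6.0000 + 0.7064·0.0000] = 1.6923
Node 0 (S = 40): V_0 = e^(−0.04)·[0.2936·16.7645 + 0.7064·1.6923] = 5.8769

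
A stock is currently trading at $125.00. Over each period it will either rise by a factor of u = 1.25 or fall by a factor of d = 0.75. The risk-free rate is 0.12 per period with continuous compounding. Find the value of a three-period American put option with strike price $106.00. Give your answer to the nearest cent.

$3.23

Risk-neutral probability p = (e^0.12 − 0.75)/(1.25 − 0.75) = 0.3775/0.5000 = 0.7550
Terminal stock prices: S_uuu = 244.1, S_uud = 146.5, S_udd = 87.89, S_ddd = 52.73
Terminal payoffs (K − S): max(-138.1, 0) = 0, max(-40.48, 0) = 0, max(18.11, 0) = 18.11, max(53.27, 0) = 53.27
Node uu (S = 195.3): continuation = e^(−0.12)·[0.7550·0.0000 + 0.2450·0.0000] = 0.0000; exercise value = 0.0000 ≤ continuation, so V_uu = 0.0000
Node ud (S = 117.2): continuation = e^(−0.12)·[0.7550·0.0000 + 0.2450·18.1094] = 3.9352; exercise value = 0.0000 ≤ continuation, so V_ud = 3.9352
Node dd (S = 70.31): continuation = e^(−0.12)·[0.7550·18.1094 + 0.2450·53.2656] = 23.7011; exercise value = 35.6875 > continuation, so V_dd = 35.6875 (exercise)
Node u (S = 156.2): continuation = e^(−0.12)·[0.7550·0.0000 + 0.2450·3.9352] = 0.8551; exercise value = 0.0000 ≤ continuation, so V_u = 0.8551
Node d (S = 93.75): continuation = e^(−0.12)·[0.7550·3.9352 + 0.2450·35.6875] = 10.3900; exercise value = 12.2500 > continuation, so V_d = 12.2500 (exercise)
Node 0 (S = 125): continuation = e^(−0.12)·[0.7550·0.8551 + 0.2450·12.2500] = 3.2345; exercise value = 0.0000 ≤ continuation, so V_0 = 3.2345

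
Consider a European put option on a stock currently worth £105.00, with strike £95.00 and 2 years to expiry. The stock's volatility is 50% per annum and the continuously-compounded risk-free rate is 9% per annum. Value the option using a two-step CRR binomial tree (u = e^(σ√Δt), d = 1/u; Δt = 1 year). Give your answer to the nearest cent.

CRR parameters: u = e^(σ√Δt) = e^(0.5·√1) = 1.6487, d = 1/u = 0.6065
Per-period rate: rΔt = 0.09·1 = 0.09, so R = e^0.09 = 1.0942
Risk-neutral probability p = (e^0.09 − 0.6065)/(1.6487 − 0.6065) = 0.4876/1.0422 = 0.4679
Terminal stock prices: S_uu = 285.4, S_ud = 105, S_dd = 38.63
Terminal payoffs (K − S): max(-190.4, 0) = 0, max(-10, 0) = 0, max(56.37, 0) = 56.37
Node u (S = 173.1): V_u = e^(−0.09)·[0.4679·0.0000 + 0.5321·0.0000] = 0.0000
Node d (S = 63.69): V_d = e^(−0.09)·[0.4679·0.0000 + 0.5321·56.3727] = 27.4141
Node 0 (S = 105): V_0 = e^(−0.09)·[0.4679·0.0000 + 0.5321·27.4141] = 13.3315

£13.33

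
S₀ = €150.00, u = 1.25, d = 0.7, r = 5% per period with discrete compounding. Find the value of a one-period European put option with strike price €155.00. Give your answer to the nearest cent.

Risk-neutral probability p = (1 + 0.05 − 0.7)/(1.25 − 0.7) = 0.3500/0.5500 = 0.6364
Terminal stock prices: S_u = 187.5, S_d = 105
Terminal payoffs (K − S): max(-32.5, 0) = 0, max(50, 0) = 50
Node 0 (S = 150): V_0 = 1/1.05·[0.6364·0.0000 + 0.3636·50.0000] = 17.3160

€17.32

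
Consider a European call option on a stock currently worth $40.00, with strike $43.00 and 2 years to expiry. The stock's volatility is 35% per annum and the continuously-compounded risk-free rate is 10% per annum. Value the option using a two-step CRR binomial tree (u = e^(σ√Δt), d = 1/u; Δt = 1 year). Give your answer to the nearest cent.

CRR parameters: u = e^(σ√Δt) = e^(0.35·√1) = 1.4191, d = 1/u = 0.7047
Per-period rate: rΔt = 0.1·1 = 0.1, so R = e^0.1 = 1.1052
Risk-neutral probability p = (e^0.1 − 0.7047)/(1.4191 − 0.7047) = 0.4005/0.7144 = 0.5606
Terminal stock prices: S_uu = 80.55, S_ud = 40, S_dd = 19.86
Terminal payoffs (S − K): max(37.55, 0) = 37.55, max(-3, 0) = 0, max(-23.14, 0) = 0
Node u (S = 56.76): V_u = e^(−0.1)·[0.5606·37.5501 + 0.4394·0.0000] = 19.0474
Node d (S = 28.19): V_d = e^(−0.1)·[0.5606·0.0000 + 0.4394·0.0000] = 0.0000
Node 0 (S = 40): V_0 = e^(−0.1)·[0.5606·19.0474 + 0.4394·0.0000] = 9.6619

$9.66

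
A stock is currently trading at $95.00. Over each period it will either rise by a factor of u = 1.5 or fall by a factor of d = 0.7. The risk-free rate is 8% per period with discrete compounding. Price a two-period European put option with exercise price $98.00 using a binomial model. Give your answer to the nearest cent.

Risk-neutral probability p = (1 + 0.08 − 0.7)/(1.5 − 0.7) = 0.3800/0.8000 = 0.4750
Terminal stock prices: S_uu = 213.8, S_ud = 99.75, S_dd = 46.55
Terminal payoffs (K − S): max(-115.8, 0) = 0, max(-1.75, 0) = 0, max(51.45, 0) = 51.45
Node u (S = 142.5): V_u = 1/1.08·[0.4750·0.0000 + 0.5250·0.0000] = 0.0000
Node d (S = 66.5): V_d = 1/1.08·[0.4750·0.0000 + 0.5250·51.4500] = 25.0104
Node 0 (S = 95): V_0 = 1/1.08·[0.4750·0.0000 + 0.5250·25.0104] = 12.1578

$12.16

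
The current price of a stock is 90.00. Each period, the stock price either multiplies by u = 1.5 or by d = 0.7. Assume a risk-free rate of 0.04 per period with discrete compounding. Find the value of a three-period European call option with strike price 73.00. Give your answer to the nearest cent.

34.79

Risk-neutral probability p = (1 + 0.04 − 0.7)/(1.5 − 0.7) = 0.3400/0.8000 = 0.4250
Terminal stock prices: S_uuu = 303.8, S_uud = 141.8, S_udd = 66.15, S_ddd = 30.87
Terminal payoffs (S − K): max(230.8, 0) = 230.8, max(68.75, 0) = 68.75, max(-6.85, 0) = 0, max(-42.13, 0) = 0
Node uu (S = 202.5): V_uu = 1/1.04·[0.4250·230.7500 + 0.5750·68.7500] = 132.3077
Node ud (S = 94.5): V_ud = 1/1.04·[0.4250·68.7500 + 0.5750·0.0000] = 28.0950
Node dd (S = 44.1): V_dd = 1/1.04·[0.4250·0.0000 + 0.5750·0.0000] = 0.0000
Node u (S = 135): V_u = 1/1.04·[0.4250·132.3077 + 0.5750·28.0950] = 69.6013
Node d (S = 63): V_d = 1/1.04·[0.4250·28.0950 + 0.5750·0.0000] = 11.4811
Node 0 (S = 90): V_0 = 1/1.04·[0.4250·69.6013 + 0.5750·11.4811] = 34.7906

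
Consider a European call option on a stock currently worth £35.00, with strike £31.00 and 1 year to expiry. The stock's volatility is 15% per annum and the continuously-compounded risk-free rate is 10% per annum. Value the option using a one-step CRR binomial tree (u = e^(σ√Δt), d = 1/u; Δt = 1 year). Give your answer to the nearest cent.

£7.10

CRR parameters: u = e^(σ√Δt) = e^(0.15·√1) = 1.1618, d = 1/u = 0.8607
Per-period rate: rΔt = 0.1·1 = 0.1, so R = e^0.1 = 1.1052
Risk-neutral probability p = (e^0.1 − 0.8607)/(1.1618 − 0.8607) = 0.2445/0.3011 = 0.8118
Terminal stock prices: S_u = 40.66, S_d = 30.12
Terminal payoffs (S − K): max(9.664, 0) = 9.664, max(-0.8752, 0) = 0
Node 0 (S = 35): V_0 = e^(−0.1)·[0.8118·9.6642 + 0.1882·0.0000] = 7.0991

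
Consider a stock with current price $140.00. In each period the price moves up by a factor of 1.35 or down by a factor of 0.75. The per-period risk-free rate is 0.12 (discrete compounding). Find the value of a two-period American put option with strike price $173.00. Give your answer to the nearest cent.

$33.00

Risk-neutral probability p = (1 + 0.12 − 0.75)/(1.35 − 0.75) = 0.3700/0.6000 = 0.6167
Terminal stock prices: S_uu = 255.2, S_ud = 141.8, S_dd = 78.75
Terminal payoffs (K − S): max(-82.15, 0) = 0, max(31.25, 0) = 31.25, max(94.25, 0) = 94.25
Node u (S = 189): continuation = 1/1.12·[0.6167·0.0000 + 0.3833·31.2500] = 10.6957; exercise value = 0.0000 ≤ continuation, so V_u = 10.6957
Node d (S = 105): continuation = 1/1.12·[0.6167·31.2500 + 0.3833·94.2500] = 49.4643; exercise value = 68.0000 > continuation, so V_d = 68.0000 (exercise)
Node 0 (S = 140): continuation = 1/1.12·[0.6167·10.6957 + 0.3833·68.0000] = 29.1628; exercise value = 33.0000 > continuation, so V_0 = 33.0000 (exercise)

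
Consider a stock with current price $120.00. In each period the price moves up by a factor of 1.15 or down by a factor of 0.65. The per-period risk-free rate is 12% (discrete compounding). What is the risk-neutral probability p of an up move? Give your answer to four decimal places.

p = 0.9400

Risk-neutral probability p = (1 + 0.12 − 0.65)/(1.15 − 0.65) = 0.4700/0.5000 = 0.9400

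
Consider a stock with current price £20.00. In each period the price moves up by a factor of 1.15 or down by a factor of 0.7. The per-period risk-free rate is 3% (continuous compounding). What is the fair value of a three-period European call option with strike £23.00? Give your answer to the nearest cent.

Risk-neutral probability p = (e^0.03 − 0.7)/(1.15 − 0.7) = 0.3305/0.4500 = 0.7343
Terminal stock prices: S_uuu = 30.42, S_uud = 18.51, S_udd = 11.27, S_ddd = 6.86
Terminal payoffs (S − K): max(7.417, 0) = 7.417, max(-4.485, 0) = 0, max(-11.73, 0) = 0, max(-16.14, 0) = 0
Node uu (S = 26.45): V_uu = e^(−0.03)·[0.7343·7.4175 + 0.2657·0.0000] = 5.2860
Node ud (S = 16.1): V_ud = e^(−0.03)·[0.7343·0.0000 + 0.2657·0.0000] = 0.0000
Node dd (S = 9.8): V_dd = e^(−0.03)·[0.7343·0.0000 + 0.2657·0.0000] = 0.0000
Node u (S = 23): V_u = e^(−0.03)·[0.7343·5.2860 + 0.2657·0.0000] = 3.7670
Node d (S = 14): V_d = e^(−0.03)·[0.7343·0.0000 + 0.2657·0.0000] = 0.0000
Node 0 (S = 20): V_0 = e^(−0.03)·[0.7343·3.7670 + 0.2657·0.0000] = 2.6845

£2.68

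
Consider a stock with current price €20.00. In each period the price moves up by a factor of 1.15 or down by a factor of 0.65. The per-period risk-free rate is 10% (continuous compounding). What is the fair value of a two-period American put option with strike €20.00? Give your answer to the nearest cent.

€0.91

Risk-neutral probability p = (e^0.1 − 0.65)/(1.15 − 0.65) = 0.4552/0.5000 = 0.9103
Terminal stock prices: S_uu = 26.45, S_ud = 14.95, S_dd = 8.45
Terminal payoffs (K − S): max(-6.45, 0) = 0, max(5.05, 0) = 5.05, max(11.55, 0) = 11.55
Node u (S = 23): continuation = e^(−0.1)·[0.9103·0.0000 + 0.0897·5.0500] = 0.4097; exercise value = 0.0000 ≤ continuation, so V_u = 0.4097
Node d (S = 13): continuation = e^(−0.1)·[0.9103·5.0500 + 0.0897·11.5500] = 5.0967; exercise value = 7.0000 > continuation, so V_d = 7.0000 (exercise)
Node 0 (S = 20): continuation = e^(−0.1)·[0.9103·0.4097 + 0.0897·7.0000] = 0.9053; exercise value = 0.0000 ≤ continuation, so V_0 = 0.9053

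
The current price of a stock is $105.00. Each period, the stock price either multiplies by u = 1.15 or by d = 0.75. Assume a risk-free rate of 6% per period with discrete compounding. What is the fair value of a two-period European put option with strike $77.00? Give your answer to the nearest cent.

Risk-neutral probability p = (1 + 0.06 − 0.75)/(1.15 − 0.75) = 0.3100/0.4000 = 0.7750
Terminal stock prices: S_uu = 138.9, S_ud = 90.56, S_dd = 59.06
Terminal payoffs (K − S): max(-61.86, 0) = 0, max(-13.56, 0) = 0, max(17.94, 0) = 17.94
Node u (S = 120.7): V_u = 1/1.06·[0.7750·0.0000 + 0.2250·0.0000] = 0.0000
Node d (S = 78.75): V_d = 1/1.06·[0.7750·0.0000 + 0.2250·17.9375] = 3.8075
Node 0 (S = 105): V_0 = 1/1.06·[0.7750·0.0000 + 0.2250·3.8075] = 0.8082

$0.81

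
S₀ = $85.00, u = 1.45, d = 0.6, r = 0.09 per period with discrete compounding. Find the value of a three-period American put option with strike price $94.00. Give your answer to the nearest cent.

Risk-neutral probability p = (1 + 0.09 − 0.6)/(1.45 − 0.6) = 0.4900/0.8500 = 0.5765
Terminal stock prices: S_uuu = 259.1, S_uud = 107.2, S_udd = 44.37, S_ddd = 18.36
Terminal payoffs (K − S): max(-165.1, 0) = 0, max(-13.23, 0) = 0, max(49.63, 0) = 49.63, max(75.64, 0) = 75.64
Node uu (S = 178.7): continuation = 1/1.09·[0.5765·0.0000 + 0.4235·0.0000] = 0.0000; exercise value = 0.0000 ≤ continuation, so V_uu = 0.0000
Node ud (S = 73.95): continuation = 1/1.09·[0.5765·0.0000 + 0.4235·49.6300] = 19.2842; exercise value = 20.0500 > continuation, so V_ud = 20.0500 (exercise)
Node dd (S = 30.6): continuation = 1/1.09·[0.5765·49.6300 + 0.4235·75.6400] = 55.6385; exercise value = 63.4000 > continuation, so V_dd = 63.4000 (exercise)
Node u (S = 123.2): continuation = 1/1.09·[0.5765·0.0000 + 0.4235·20.0500] = 7.7906; exercise value = 0.0000 ≤ continuation, so V_u = 7.7906
Node d (S = 51): continuation = 1/1.09·[0.5765·20.0500 + 0.4235·63.4000] = 35.2385; exercise value = 43.0000 > continuation, so V_d = 43.0000 (exercise)
Node 0 (S = 85): continuation = 1/1.09·[0.5765·7.7906 + 0.4235·43.0000] = 20.8283; exercise value = 9.0000 ≤ continuation, so V_0 = 20.8283

$20.83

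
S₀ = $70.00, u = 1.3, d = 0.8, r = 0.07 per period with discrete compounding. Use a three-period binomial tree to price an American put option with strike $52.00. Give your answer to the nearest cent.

$1.33

Risk-neutral probability p = (1 + 0.07 − 0.8)/(1.3 − 0.8) = 0.2700/0.5000 = 0.5400
Terminal stock prices: S_uuu = 153.8, S_uud = 94.64, S_udd = 58.24, S_ddd = 35.84
Terminal payoffs (K − S): max(-101.8, 0) = 0, max(-42.64, 0) = 0, max(-6.24, 0) = 0, max(16.16, 0) = 16.16
Node uu (S = 118.3): continuation = 1/1.07·[0.5400·0.0000 + 0.4600·0.0000] = 0.0000; exercise value = 0.0000 ≤ continuation, so V_uu = 0.0000
Node ud (S = 72.8): continuation = 1/1.07·[0.5400·0.0000 + 0.4600·0.0000] = 0.0000; exercise value = 0.0000 ≤ continuation, so V_ud = 0.0000
Node dd (S = 44.8): continuation = 1/1.07·[0.5400·0.0000 + 0.4600·16.1600] = 6.9473; exercise value = 7.2000 > continuation, so V_dd = 7.2000 (exercise)
Node u (S = 91): continuation = 1/1.07·[0.5400·0.0000 + 0.4600·0.0000] = 0.0000; exercise value = 0.0000 ≤ continuation, so V_u = 0.0000
Node d (S = 56): continuation = 1/1.07·[0.5400·0.0000 + 0.4600·7.2000] = 3.0953; exercise value = 0.0000 ≤ continuation, so V_d = 3.0953
Node 0 (S = 70): continuation = 1/1.07·[0.5400·0.0000 + 0.4600·3.0953] = 1.3307; exercise value = 0.0000 ≤ continuation, so V_0 = 1.3307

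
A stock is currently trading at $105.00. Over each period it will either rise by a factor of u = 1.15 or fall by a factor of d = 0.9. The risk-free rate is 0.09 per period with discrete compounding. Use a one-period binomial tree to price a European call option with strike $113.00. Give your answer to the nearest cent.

Risk-neutral probability p = (1 + 0.09 − 0.9)/(1.15 − 0.9) = 0.1900/0.2500 = 0.7600
Terminal stock prices: S_u = 120.7, S_d = 94.5
Terminal payoffs (S − K): max(7.75, 0) = 7.75, max(-18.5, 0) = 0
Node 0 (S = 105): V_0 = 1/1.09·[0.7600·7.7500 + 0.2400·0.0000] = 5.4037

$5.40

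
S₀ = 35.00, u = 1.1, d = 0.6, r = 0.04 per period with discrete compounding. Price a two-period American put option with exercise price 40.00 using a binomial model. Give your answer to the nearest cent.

Risk-neutral probability p = (1 + 0.04 − 0.6)/(1.1 − 0.6) = 0.4400/0.5000 = 0.8800
Terminal stock prices: S_uu = 42.35, S_ud = 23.1, S_dd = 12.6
Terminal payoffs (K − S): max(-2.35, 0) = 0, max(16.9, 0) = 16.9, max(27.4, 0) = 27.4
Node u (S = 38.5): continuation = 1/1.04·[0.8800·0.0000 + 0.1200·16.9000] = 1.9500; exercise value = 1.5000 ≤ continuation, so V_u = 1.9500
Node d (S = 21): continuation = 1/1.04·[0.8800·16.9000 + 0.1200·27.4000] = 17.4615; exercise value = 19.0000 > continuation, so V_d = 19.0000 (exercise)
Node 0 (S = 35): continuation = 1/1.04·[0.8800·1.9500 + 0.1200·19.0000] = 3.8423; exercise value = 5.0000 > continuation, so V_0 = 5.0000 (exercise)

5.00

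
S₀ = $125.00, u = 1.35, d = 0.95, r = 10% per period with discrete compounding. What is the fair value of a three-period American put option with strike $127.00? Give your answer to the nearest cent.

$4.69

Risk-neutral probability p = (1 + 0.1 − 0.95)/(1.35 − 0.95) = 0.1500/0.4000 = 0.3750
Terminal stock prices: S_uuu = 307.5, S_uud = 216.4, S_udd = 152.3, S_ddd = 107.2
Terminal payoffs (K − S): max(-180.5, 0) = 0, max(-89.42, 0) = 0, max(-25.3, 0) = 0, max(19.83, 0) = 19.83
Node uu (S = 227.8): continuation = 1/1.1·[0.3750·0.0000 + 0.6250·0.0000] = 0.0000; exercise value = 0.0000 ≤ continuation, so V_uu = 0.0000
Node ud (S = 160.3): continuation = 1/1.1·[0.3750·0.0000 + 0.6250·0.0000] = 0.0000; exercise value = 0.0000 ≤ continuation, so V_ud = 0.0000
Node dd (S = 112.8): continuation = 1/1.1·[0.3750·0.0000 + 0.6250·19.8281] = 11.2660; exercise value = 14.1875 > continuation, so V_dd = 14.1875 (exercise)
Node u (S = 168.8): continuation = 1/1.1·[0.3750·0.0000 + 0.6250·0.0000] = 0.0000; exercise value = 0.0000 ≤ continuation, so V_u = 0.0000
Node d (S = 118.8): continuation = 1/1.1·[0.3750·0.0000 + 0.6250·14.1875] = 8.0611; exercise value = 8.2500 > continuation, so V_d = 8.2500 (exercise)
Node 0 (S = 125): continuation = 1/1.1·[0.3750·0.0000 + 0.6250·8.2500] = 4.6875; exercise value = 2.0000 ≤ continuation, so V_0 = 4.6875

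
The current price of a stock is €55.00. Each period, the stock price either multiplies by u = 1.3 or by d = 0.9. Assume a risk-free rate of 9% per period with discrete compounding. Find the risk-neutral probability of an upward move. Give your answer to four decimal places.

Risk-neutral probability p = (1 + 0.09 − 0.9)/(1.3 − 0.9) = 0.1900/0.4000 = 0.4750

p = 0.4750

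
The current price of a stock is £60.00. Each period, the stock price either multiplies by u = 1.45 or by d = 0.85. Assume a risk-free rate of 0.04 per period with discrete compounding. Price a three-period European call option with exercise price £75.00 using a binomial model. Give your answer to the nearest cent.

Risk-neutral probability p = (1 + 0.04 − 0.85)/(1.45 − 0.85) = 0.1900/0.6000 = 0.3167
Terminal stock prices: S_uuu = 182.9, S_uud = 107.2, S_udd = 62.86, S_ddd = 36.85
Terminal payoffs (S − K): max(107.9, 0) = 107.9, max(32.23, 0) = 32.23, max(-12.14, 0) = 0, max(-38.15, 0) = 0
Node uu (S = 126.2): V_uu = 1/1.04·[0.3167·107.9175 + 0.6833·32.2275] = 54.0346
Node ud (S = 73.95): V_ud = 1/1.04·[0.3167·32.2275 + 0.6833·0.0000] = 9.8129
Node dd (S = 43.35): V_dd = 1/1.04·[0.3167·0.0000 + 0.6833·0.0000] = 0.0000
Node u (S = 87): V_u = 1/1.04·[0.3167·54.0346 + 0.6833·9.8129] = 22.9004
Node d (S = 51): V_d = 1/1.04·[0.3167·9.8129 + 0.6833·0.0000] = 2.9879
Node 0 (S = 60): V_0 = 1/1.04·[0.3167·22.9004 + 0.6833·2.9879] = 8.9361

£8.94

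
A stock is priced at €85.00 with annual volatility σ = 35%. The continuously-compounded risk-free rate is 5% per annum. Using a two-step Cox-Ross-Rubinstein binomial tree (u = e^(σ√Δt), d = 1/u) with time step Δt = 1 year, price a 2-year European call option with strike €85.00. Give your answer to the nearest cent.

CRR parameters: u = e^(σ√Δt) = e^(0.35·√1) = 1.4191, d = 1/u = 0.7047
Per-period rate: rΔt = 0.05·1 = 0.05, so R = e^0.05 = 1.0513
Risk-neutral probability p = (e^0.05 − 0.7047)/(1.4191 − 0.7047) = 0.3466/0.7144 = 0.4852
Terminal stock prices: S_uu = 171.2, S_ud = 85, S_dd = 42.21
Terminal payoffs (S − K): max(86.17, 0) = 86.17, max(0, 0) = 0, max(-42.79, 0) = 0
Node u (S = 120.6): V_u = e^(−0.05)·[0.4852·86.1690 + 0.5148·0.0000] = 39.7662
Node d (S = 59.9): V_d = e^(−0.05)·[0.4852·0.0000 + 0.5148·0.0000] = 0.0000
Node 0 (S = 85): V_0 = e^(−0.05)·[0.4852·39.7662 + 0.5148·0.0000] = 18.3518

€18.35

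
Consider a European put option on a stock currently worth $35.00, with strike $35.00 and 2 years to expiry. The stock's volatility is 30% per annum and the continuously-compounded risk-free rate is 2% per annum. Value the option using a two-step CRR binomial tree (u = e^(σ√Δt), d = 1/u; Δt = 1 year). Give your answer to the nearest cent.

$4.45

CRR parameters: u = e^(σ√Δt) = e^(0.3·√1) = 1.3499, d = 1/u = 0.7408
Per-period rate: rΔt = 0.02·1 = 0.02, so R = e^0.02 = 1.0202
Risk-neutral probability p = (e^0.02 − 0.7408)/(1.3499 − 0.7408) = 0.2794/0.6090 = 0.4587
Terminal stock prices: S_uu = 63.77, S_ud = 35, S_dd = 19.21
Terminal payoffs (K − S): max(-28.77, 0) = 0, max(0, 0) = 0, max(15.79, 0) = 15.79
Node u (S = 47.25): V_u = e^(−0.02)·[0.4587·0.0000 + 0.5413·0.0000] = 0.0000
Node d (S = 25.93): V_d = e^(−0.02)·[0.4587·0.0000 + 0.5413·15.7916] = 8.3783
Node 0 (S = 35): V_0 = e^(−0.02)·[0.4587·0.0000 + 0.5413·8.3783] = 4.4452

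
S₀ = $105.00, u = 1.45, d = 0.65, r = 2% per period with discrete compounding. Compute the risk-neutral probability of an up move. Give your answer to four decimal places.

Risk-neutral probability p = (1 + 0.02 − 0.65)/(1.45 − 0.65) = 0.3700/0.8000 = 0.4625

p = 0.4625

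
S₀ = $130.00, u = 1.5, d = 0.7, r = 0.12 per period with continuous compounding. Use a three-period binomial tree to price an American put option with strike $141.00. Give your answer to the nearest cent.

Risk-neutral probability p = (e^0.12 − 0.7)/(1.5 − 0.7) = 0.4275/0.8000 = 0.5344
Terminal stock prices: S_uuu = 438.8, S_uud = 204.8, S_udd = 95.55, S_ddd = 44.59
Terminal payoffs (K − S): max(-297.8, 0) = 0, max(-63.75, 0) = 0, max(45.45, 0) = 45.45, max(96.41, 0) = 96.41
Node uu (S = 292.5): continuation = e^(−0.12)·[0.5344·0.0000 + 0.4656·0.0000] = 0.0000; exercise value = 0.0000 ≤ continuation, so V_uu = 0.0000
Node ud (S = 136.5): continuation = e^(−0.12)·[0.5344·0.0000 + 0.4656·45.4500] = 18.7698; exercise value = 4.5000 ≤ continuation, so V_ud = 18.7698
Node dd (S = 63.7): continuation = e^(−0.12)·[0.5344·45.4500 + 0.4656·96.4100] = 61.3558; exercise value = 77.3000 > continuation, so V_dd = 77.3000 (exercise)
Node u (S = 195): continuation = e^(−0.12)·[0.5344·0.0000 + 0.4656·18.7698] = 7.7515; exercise value = 0.0000 ≤ continuation, so V_u = 7.7515
Node d (S = 91): continuation = e^(−0.12)·[0.5344·18.7698 + 0.4656·77.3000] = 40.8189; exercise value = 50.0000 > continuation, so V_d = 50.0000 (exercise)
Node 0 (S = 130): continuation = e^(−0.12)·[0.5344·7.7515 + 0.4656·50.0000] = 24.3226; exercise value = 11.0000 ≤ continuation, so V_0 = 24.3226

$24.32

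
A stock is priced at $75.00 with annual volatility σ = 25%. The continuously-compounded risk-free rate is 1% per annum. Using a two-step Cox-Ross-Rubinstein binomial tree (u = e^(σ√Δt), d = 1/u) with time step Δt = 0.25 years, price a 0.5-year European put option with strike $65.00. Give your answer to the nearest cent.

$1.78

CRR parameters: u = e^(σ√Δt) = e^(0.25·√0.25) = 1.1331, d = 1/u = 0.8825
Per-period rate: rΔt = 0.01·0.25 = 0.0025, so R = e^0.0025 = 1.0025
Risk-neutral probability p = (e^0.0025 − 0.8825)/(1.1331 − 0.8825) = 0.1200/0.2507 = 0.4788
Terminal stock prices: S_uu = 96.3, S_ud = 75, S_dd = 58.41
Terminal payoffs (K − S): max(-31.3, 0) = 0, max(-10, 0) = 0, max(6.59, 0) = 6.59
Node u (S = 84.99): V_u = e^(−0.0025)·[0.4788·0.0000 + 0.5212·0.0000] = 0.0000
Node d (S = 66.19): V_d = e^(−0.0025)·[0.4788·0.0000 + 0.5212·6.5899] = 3.4263
Node 0 (S = 75): V_0 = e^(−0.0025)·[0.4788·0.0000 + 0.5212·3.4263] = 1.7814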